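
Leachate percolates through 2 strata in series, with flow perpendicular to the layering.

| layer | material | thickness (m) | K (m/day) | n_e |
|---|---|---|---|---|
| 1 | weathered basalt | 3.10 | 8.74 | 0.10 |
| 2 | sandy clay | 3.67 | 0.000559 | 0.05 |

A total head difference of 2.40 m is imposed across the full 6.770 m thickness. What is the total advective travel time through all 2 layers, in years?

3.70

With flow normal to the layers, continuity requires the same specific discharge q through every layer.
Σ(b_i/K_i) = 3.10/8.74 + 3.67/0.000559 = 6566 d.
q = Δh / Σ(b_i/K_i) = 2.40 / 6566 = 0.0003655 m/day.
In each layer the seepage velocity is v_i = q/n_i, so the layer transit time is t_i = b_i·n_i / q:
  layer 1 (weathered basalt): t_1 = 3.10 × 0.10 / 0.0003655 = 848.1 d
  layer 2 (sandy clay): t_2 = 3.67 × 0.05 / 0.0003655 = 502.0 d
Total t = Σ t_i = 1350 days = 3.696 years.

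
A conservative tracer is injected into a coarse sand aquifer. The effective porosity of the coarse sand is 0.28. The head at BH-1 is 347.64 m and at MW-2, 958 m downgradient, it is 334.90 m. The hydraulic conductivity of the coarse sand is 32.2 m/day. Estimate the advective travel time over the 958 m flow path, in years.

1.72

Hydraulic gradient i = (347.64 − 334.90) / 958 = 12.74 / 958 = 0.01330.
Darcy flux q = K · i = 32.20 × 0.01330 = 0.4282 m/day.
Seepage velocity v = q / n_e = 0.4282 / 0.28 = 1.529 m/day.
Travel time t = L / v = 958 / 1.529 = 626.4 days = 1.715 years.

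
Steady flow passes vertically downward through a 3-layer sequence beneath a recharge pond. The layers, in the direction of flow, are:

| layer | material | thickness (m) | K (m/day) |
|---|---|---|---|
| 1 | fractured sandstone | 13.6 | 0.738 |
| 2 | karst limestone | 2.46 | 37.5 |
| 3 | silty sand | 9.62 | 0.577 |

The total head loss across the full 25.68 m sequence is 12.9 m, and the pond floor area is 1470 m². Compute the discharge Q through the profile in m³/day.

Flow is perpendicular to layering, so the layers act in series and the equivalent K is the thickness-weighted harmonic mean.
Total thickness L = 13.6 + 2.46 + 9.62 = 25.68 m.
Σ(b_i/K_i) = 13.6/0.738 + 2.46/37.5 + 9.62/0.577 = 35.17 d.
K_eq = L / Σ(b_i/K_i) = 25.68 / 35.17 = 0.7302 m/day.
Q = K_eq · A · (Δh/L) = 0.7302 × 1470 × (12.9/25.68) = 539.2 m³/day.

539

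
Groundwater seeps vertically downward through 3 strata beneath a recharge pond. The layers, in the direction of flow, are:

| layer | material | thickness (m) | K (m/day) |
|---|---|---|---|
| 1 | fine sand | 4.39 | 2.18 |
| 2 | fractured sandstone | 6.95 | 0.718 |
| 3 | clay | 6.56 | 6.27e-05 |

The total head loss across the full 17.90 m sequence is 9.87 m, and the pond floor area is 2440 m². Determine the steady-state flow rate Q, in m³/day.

Flow is perpendicular to layering, so the layers act in series and the equivalent K is the thickness-weighted harmonic mean.
Total thickness L = 4.39 + 6.95 + 6.56 = 17.90 m.
Σ(b_i/K_i) = 4.39/2.18 + 6.95/0.718 + 6.56/6.27e-05 = 1.046e+05 d.
K_eq = L / Σ(b_i/K_i) = 17.90 / 1.046e+05 = 0.0001711 m/day.
Q = K_eq · A · (Δh/L) = 0.0001711 × 2440 × (9.87/17.90) = 0.2302 m³/day.

0.230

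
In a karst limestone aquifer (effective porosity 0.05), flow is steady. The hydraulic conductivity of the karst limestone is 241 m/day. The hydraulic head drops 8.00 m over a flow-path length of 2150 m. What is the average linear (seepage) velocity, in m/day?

17.9

Hydraulic gradient i = Δh / L = 8.00 / 2150 = 0.003721.
Darcy flux q = K · i = 241.0 × 0.003721 = 0.8967 m/day.
Seepage velocity v = q / n_e = 0.8967 / 0.05 = 17.93 m/day.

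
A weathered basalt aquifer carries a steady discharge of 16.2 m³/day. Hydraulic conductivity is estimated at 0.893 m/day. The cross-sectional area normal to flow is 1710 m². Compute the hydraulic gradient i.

From Q = K·A·i, i = Q / (K·A) = 16.2 / (0.8930 × 1710) = 0.01061.

0.0106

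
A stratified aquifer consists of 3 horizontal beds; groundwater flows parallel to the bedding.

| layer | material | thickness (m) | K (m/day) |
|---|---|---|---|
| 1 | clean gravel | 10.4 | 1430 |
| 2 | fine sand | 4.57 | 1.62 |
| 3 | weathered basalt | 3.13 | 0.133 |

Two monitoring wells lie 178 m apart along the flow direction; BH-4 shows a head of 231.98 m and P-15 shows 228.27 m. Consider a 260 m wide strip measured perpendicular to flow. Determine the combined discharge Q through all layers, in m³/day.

Flow is parallel to layering, so each bed carries its own Darcy discharge and the transmissivities add.
Σ(K_i·b_i) = 1430×10.4 + 1.62×4.57 + 0.133×3.13 = 14880 m²/day.
Hydraulic gradient i = (231.98 − 228.27) / 178 = 3.71 / 178 = 0.02084.
Q = Σ(K_i·b_i) · W · i = 14880 × 260 × 0.02084 = 80635 m³/day.

80600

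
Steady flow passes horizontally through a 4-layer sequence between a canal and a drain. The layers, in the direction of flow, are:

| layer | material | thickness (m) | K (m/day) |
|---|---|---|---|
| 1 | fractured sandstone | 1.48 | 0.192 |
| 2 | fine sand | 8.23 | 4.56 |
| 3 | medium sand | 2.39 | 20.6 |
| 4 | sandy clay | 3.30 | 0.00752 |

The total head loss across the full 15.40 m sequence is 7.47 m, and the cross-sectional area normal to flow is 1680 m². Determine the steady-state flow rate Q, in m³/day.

28.0

Flow is perpendicular to layering, so the layers act in series and the equivalent K is the thickness-weighted harmonic mean.
Total thickness L = 1.48 + 8.23 + 2.39 + 3.30 = 15.40 m.
Σ(b_i/K_i) = 1.48/0.192 + 8.23/4.56 + 2.39/20.6 + 3.30/0.00752 = 448.5 d.
K_eq = L / Σ(b_i/K_i) = 15.40 / 448.5 = 0.03434 m/day.
Q = K_eq · A · (Δh/L) = 0.03434 × 1680 × (7.47/15.40) = 27.98 m³/day.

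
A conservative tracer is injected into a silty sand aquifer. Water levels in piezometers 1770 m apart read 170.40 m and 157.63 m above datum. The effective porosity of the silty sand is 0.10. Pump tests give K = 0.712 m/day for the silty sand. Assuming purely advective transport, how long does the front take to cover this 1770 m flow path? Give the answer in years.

94.3

Hydraulic gradient i = (170.40 − 157.63) / 1770 = 12.77 / 1770 = 0.007215.
Darcy flux q = K · i = 0.7120 × 0.007215 = 0.005137 m/day.
Seepage velocity v = q / n_e = 0.005137 / 0.10 = 0.05137 m/day.
Travel time t = L / v = 1770 / 0.05137 = 34457 days = 94.34 years.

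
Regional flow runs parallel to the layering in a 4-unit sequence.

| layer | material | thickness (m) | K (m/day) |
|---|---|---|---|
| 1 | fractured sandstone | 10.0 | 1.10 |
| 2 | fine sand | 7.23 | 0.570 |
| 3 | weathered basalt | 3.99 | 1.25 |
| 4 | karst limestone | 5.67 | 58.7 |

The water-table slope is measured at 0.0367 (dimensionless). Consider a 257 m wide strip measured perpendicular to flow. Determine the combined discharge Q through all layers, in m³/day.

3330

Flow is parallel to layering, so each bed carries its own Darcy discharge and the transmissivities add.
Σ(K_i·b_i) = 1.10×10.0 + 0.570×7.23 + 1.25×3.99 + 58.7×5.67 = 352.9 m²/day.
Hydraulic gradient i = 0.0367.
Q = Σ(K_i·b_i) · W · i = 352.9 × 257 × 0.03670 = 3329 m³/day.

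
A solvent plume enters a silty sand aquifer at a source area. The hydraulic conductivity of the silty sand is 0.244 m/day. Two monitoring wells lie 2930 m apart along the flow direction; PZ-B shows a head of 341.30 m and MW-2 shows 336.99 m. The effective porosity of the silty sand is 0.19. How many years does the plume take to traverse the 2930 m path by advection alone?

4250

Hydraulic gradient i = (341.30 − 336.99) / 2930 = 4.31 / 2930 = 0.001471.
Darcy flux q = K · i = 0.2440 × 0.001471 = 0.0003589 m/day.
Seepage velocity v = q / n_e = 0.0003589 / 0.19 = 0.001889 m/day.
Travel time t = L / v = 2930 / 0.001889 = 1.551e+06 days = 4247 years.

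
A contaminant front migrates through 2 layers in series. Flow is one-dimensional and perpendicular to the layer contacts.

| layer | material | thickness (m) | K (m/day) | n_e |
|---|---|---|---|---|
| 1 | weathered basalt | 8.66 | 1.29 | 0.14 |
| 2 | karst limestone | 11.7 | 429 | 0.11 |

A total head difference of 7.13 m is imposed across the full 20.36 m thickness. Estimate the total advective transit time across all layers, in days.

With flow normal to the layers, continuity requires the same specific discharge q through every layer.
Σ(b_i/K_i) = 8.66/1.29 + 11.7/429 = 6.740 d.
q = Δh / Σ(b_i/K_i) = 7.13 / 6.740 = 1.058 m/day.
In each layer the seepage velocity is v_i = q/n_i, so the layer transit time is t_i = b_i·n_i / q:
  layer 1 (weathered basalt): t_1 = 8.66 × 0.14 / 1.058 = 1.146 d
  layer 2 (karst limestone): t_2 = 11.7 × 0.11 / 1.058 = 1.217 d
Total t = Σ t_i = 2.363 days.

2.36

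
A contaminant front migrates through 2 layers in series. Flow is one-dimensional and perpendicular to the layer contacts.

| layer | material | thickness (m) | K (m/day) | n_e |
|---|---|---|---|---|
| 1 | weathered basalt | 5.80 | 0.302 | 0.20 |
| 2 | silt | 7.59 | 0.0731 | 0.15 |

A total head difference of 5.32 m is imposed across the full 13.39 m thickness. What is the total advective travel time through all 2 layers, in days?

With flow normal to the layers, continuity requires the same specific discharge q through every layer.
Σ(b_i/K_i) = 5.80/0.302 + 7.59/0.0731 = 123.0 d.
q = Δh / Σ(b_i/K_i) = 5.32 / 123.0 = 0.04324 m/day.
In each layer the seepage velocity is v_i = q/n_i, so the layer transit time is t_i = b_i·n_i / q:
  layer 1 (weathered basalt): t_1 = 5.80 × 0.20 / 0.04324 = 26.83 d
  layer 2 (silt): t_2 = 7.59 × 0.15 / 0.04324 = 26.33 d
Total t = Σ t_i = 53.16 days.

53.2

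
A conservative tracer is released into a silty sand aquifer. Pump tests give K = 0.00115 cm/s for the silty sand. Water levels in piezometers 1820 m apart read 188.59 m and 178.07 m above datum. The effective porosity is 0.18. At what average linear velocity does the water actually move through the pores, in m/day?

Convert K: 0.00115 cm/s × 864 = 0.9936 m/day.
Hydraulic gradient i = (188.59 − 178.07) / 1820 = 10.52 / 1820 = 0.005780.
Darcy flux q = K · i = 0.9936 × 0.005780 = 0.005743 m/day.
Seepage velocity v = q / n_e = 0.005743 / 0.18 = 0.03191 m/day.

0.0319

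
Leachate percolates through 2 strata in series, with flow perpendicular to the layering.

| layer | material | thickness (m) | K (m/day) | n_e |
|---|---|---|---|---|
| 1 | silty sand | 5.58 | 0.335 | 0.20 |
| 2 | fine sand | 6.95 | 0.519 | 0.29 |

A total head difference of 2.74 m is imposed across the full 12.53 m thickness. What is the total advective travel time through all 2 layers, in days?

34.3

With flow normal to the layers, continuity requires the same specific discharge q through every layer.
Σ(b_i/K_i) = 5.58/0.335 + 6.95/0.519 = 30.05 d.
q = Δh / Σ(b_i/K_i) = 2.74 / 30.05 = 0.09119 m/day.
In each layer the seepage velocity is v_i = q/n_i, so the layer transit time is t_i = b_i·n_i / q:
  layer 1 (silty sand): t_1 = 5.58 × 0.20 / 0.09119 = 12.24 d
  layer 2 (fine sand): t_2 = 6.95 × 0.29 / 0.09119 = 22.10 d
Total t = Σ t_i = 34.34 days.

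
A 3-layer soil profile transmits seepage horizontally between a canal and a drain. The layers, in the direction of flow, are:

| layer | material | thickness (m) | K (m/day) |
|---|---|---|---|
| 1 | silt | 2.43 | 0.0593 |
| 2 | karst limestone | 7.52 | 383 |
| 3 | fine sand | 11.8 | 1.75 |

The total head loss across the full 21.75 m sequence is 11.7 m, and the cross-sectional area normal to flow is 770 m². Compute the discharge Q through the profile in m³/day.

Flow is perpendicular to layering, so the layers act in series and the equivalent K is the thickness-weighted harmonic mean.
Total thickness L = 2.43 + 7.52 + 11.8 = 21.75 m.
Σ(b_i/K_i) = 2.43/0.0593 + 7.52/383 + 11.8/1.75 = 47.74 d.
K_eq = L / Σ(b_i/K_i) = 21.75 / 47.74 = 0.4556 m/day.
Q = K_eq · A · (Δh/L) = 0.4556 × 770 × (11.7/21.75) = 188.7 m³/day.

189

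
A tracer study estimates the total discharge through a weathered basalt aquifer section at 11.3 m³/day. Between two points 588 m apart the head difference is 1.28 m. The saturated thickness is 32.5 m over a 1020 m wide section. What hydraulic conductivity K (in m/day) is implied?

Cross-sectional area A = 1020 × 32.5 = 33150 m².
Hydraulic gradient i = Δh / L = 1.28 / 588 = 0.002177.
From Q = K·A·i, K = Q / (A·i) = 11.3 / (33150 × 0.002177) = 0.1566 m/day.

0.157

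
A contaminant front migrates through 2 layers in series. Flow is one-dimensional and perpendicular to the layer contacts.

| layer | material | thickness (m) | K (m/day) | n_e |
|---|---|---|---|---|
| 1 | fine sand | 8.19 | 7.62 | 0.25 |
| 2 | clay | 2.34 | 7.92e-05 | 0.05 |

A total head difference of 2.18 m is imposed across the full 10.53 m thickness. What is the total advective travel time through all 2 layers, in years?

With flow normal to the layers, continuity requires the same specific discharge q through every layer.
Σ(b_i/K_i) = 8.19/7.62 + 2.34/7.92e-05 = 29547 d.
q = Δh / Σ(b_i/K_i) = 2.18 / 29547 = 7.378e-05 m/day.
In each layer the seepage velocity is v_i = q/n_i, so the layer transit time is t_i = b_i·n_i / q:
  layer 1 (fine sand): t_1 = 8.19 × 0.25 / 7.378e-05 = 27751 d
  layer 2 (clay): t_2 = 2.34 × 0.05 / 7.378e-05 = 1586 d
Total t = Σ t_i = 29336 days = 80.32 years.

80.3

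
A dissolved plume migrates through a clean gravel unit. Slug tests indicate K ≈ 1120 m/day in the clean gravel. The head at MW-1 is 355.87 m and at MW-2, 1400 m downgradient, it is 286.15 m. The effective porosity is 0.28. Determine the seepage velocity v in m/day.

199

Hydraulic gradient i = (355.87 − 286.15) / 1400 = 69.72 / 1400 = 0.04980.
Darcy flux q = K · i = 1120 × 0.04980 = 55.78 m/day.
Seepage velocity v = q / n_e = 55.78 / 0.28 = 199.2 m/day.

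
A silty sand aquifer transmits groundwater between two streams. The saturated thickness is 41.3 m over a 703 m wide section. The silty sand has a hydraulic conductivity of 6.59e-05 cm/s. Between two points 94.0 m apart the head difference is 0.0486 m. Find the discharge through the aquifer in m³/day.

Convert K: 6.59e-05 cm/s × 864 = 0.05694 m/day.
Cross-sectional area A = 703 × 41.3 = 29034 m².
Hydraulic gradient i = Δh / L = 0.0486 / 94.0 = 0.0005170.
Darcy's law: Q = K · A · i = 0.05694 × 29034 × 0.0005170 = 0.8547 m³/day.

0.855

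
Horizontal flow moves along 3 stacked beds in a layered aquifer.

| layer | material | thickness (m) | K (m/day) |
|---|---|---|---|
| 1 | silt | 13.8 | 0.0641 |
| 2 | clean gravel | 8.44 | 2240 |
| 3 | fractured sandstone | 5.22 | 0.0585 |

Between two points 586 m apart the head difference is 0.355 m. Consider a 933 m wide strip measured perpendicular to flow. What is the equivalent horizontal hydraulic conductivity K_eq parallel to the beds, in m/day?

Flow is parallel to layering, so each bed carries its own Darcy discharge and the transmissivities add.
Σ(K_i·b_i) = 0.0641×13.8 + 2240×8.44 + 0.0585×5.22 = 18907 m²/day.
Total thickness b = 27.46 m, so K_eq = Σ(K_i·b_i)/b = 688.5 m/day.

689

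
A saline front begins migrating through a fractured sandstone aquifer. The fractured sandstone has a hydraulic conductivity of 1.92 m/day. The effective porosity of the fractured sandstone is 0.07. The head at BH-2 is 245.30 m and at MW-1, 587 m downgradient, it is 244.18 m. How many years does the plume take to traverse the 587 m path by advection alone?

30.7

Hydraulic gradient i = (245.30 − 244.18) / 587 = 1.12 / 587 = 0.001908.
Darcy flux q = K · i = 1.920 × 0.001908 = 0.003663 m/day.
Seepage velocity v = q / n_e = 0.003663 / 0.07 = 0.05233 m/day.
Travel time t = L / v = 587 / 0.05233 = 11216 days = 30.71 years.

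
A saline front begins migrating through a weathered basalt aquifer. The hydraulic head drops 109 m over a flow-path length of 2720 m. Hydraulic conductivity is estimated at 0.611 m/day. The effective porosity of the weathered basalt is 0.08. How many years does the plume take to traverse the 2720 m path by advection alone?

24.3

Hydraulic gradient i = Δh / L = 109 / 2720 = 0.04007.
Darcy flux q = K · i = 0.6110 × 0.04007 = 0.02448 m/day.
Seepage velocity v = q / n_e = 0.02448 / 0.08 = 0.3061 m/day.
Travel time t = L / v = 2720 / 0.3061 = 8887 days = 24.33 years.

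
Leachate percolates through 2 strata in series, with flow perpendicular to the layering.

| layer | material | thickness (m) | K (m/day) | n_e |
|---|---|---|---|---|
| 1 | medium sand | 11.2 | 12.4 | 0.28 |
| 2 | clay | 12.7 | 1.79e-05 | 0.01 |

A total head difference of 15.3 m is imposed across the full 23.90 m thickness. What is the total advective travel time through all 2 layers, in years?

414

With flow normal to the layers, continuity requires the same specific discharge q through every layer.
Σ(b_i/K_i) = 11.2/12.4 + 12.7/1.79e-05 = 7.095e+05 d.
q = Δh / Σ(b_i/K_i) = 15.3 / 7.095e+05 = 2.156e-05 m/day.
In each layer the seepage velocity is v_i = q/n_i, so the layer transit time is t_i = b_i·n_i / q:
  layer 1 (medium sand): t_1 = 11.2 × 0.28 / 2.156e-05 = 1.454e+05 d
  layer 2 (clay): t_2 = 12.7 × 0.01 / 2.156e-05 = 5889 d
Total t = Σ t_i = 1.513e+05 days = 414.3 years.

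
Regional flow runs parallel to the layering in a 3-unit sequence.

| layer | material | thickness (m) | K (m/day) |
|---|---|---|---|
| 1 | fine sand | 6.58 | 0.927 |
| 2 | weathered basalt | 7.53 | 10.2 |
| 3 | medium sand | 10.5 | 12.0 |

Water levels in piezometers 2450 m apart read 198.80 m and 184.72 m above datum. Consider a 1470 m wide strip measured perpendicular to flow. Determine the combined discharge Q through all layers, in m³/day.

1760

Flow is parallel to layering, so each bed carries its own Darcy discharge and the transmissivities add.
Σ(K_i·b_i) = 0.927×6.58 + 10.2×7.53 + 12.0×10.5 = 208.9 m²/day.
Hydraulic gradient i = (198.80 − 184.72) / 2450 = 14.08 / 2450 = 0.005747.
Q = Σ(K_i·b_i) · W · i = 208.9 × 1470 × 0.005747 = 1765 m³/day.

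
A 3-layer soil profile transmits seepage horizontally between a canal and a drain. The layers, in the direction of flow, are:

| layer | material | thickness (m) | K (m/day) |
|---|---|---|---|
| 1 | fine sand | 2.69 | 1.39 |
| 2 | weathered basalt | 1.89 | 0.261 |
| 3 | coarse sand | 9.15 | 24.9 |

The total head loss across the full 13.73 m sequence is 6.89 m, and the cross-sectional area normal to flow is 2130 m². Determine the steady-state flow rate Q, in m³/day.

Flow is perpendicular to layering, so the layers act in series and the equivalent K is the thickness-weighted harmonic mean.
Total thickness L = 2.69 + 1.89 + 9.15 = 13.73 m.
Σ(b_i/K_i) = 2.69/1.39 + 1.89/0.261 + 9.15/24.9 = 9.544 d.
K_eq = L / Σ(b_i/K_i) = 13.73 / 9.544 = 1.439 m/day.
Q = K_eq · A · (Δh/L) = 1.439 × 2130 × (6.89/13.73) = 1538 m³/day.

1540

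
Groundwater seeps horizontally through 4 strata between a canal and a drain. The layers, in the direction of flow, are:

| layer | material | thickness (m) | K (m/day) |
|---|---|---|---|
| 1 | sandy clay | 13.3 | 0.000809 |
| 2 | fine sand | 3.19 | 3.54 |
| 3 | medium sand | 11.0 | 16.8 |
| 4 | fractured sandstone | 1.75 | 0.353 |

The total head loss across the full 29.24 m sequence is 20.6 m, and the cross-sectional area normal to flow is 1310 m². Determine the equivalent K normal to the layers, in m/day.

0.00178

Flow is perpendicular to layering, so the layers act in series and the equivalent K is the thickness-weighted harmonic mean.
Total thickness L = 13.3 + 3.19 + 11.0 + 1.75 = 29.24 m.
Σ(b_i/K_i) = 13.3/0.000809 + 3.19/3.54 + 11.0/16.8 + 1.75/0.353 = 16447 d.
K_eq = L / Σ(b_i/K_i) = 29.24 / 16447 = 0.001778 m/day.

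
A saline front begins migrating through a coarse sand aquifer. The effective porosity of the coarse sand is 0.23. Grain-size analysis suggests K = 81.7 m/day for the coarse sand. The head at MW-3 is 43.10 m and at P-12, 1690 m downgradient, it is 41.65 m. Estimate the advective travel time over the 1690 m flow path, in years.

15.2

Hydraulic gradient i = (43.10 − 41.65) / 1690 = 1.45 / 1690 = 0.0008580.
Darcy flux q = K · i = 81.70 × 0.0008580 = 0.07010 m/day.
Seepage velocity v = q / n_e = 0.07010 / 0.23 = 0.3048 m/day.
Travel time t = L / v = 1690 / 0.3048 = 5545 days = 15.18 years.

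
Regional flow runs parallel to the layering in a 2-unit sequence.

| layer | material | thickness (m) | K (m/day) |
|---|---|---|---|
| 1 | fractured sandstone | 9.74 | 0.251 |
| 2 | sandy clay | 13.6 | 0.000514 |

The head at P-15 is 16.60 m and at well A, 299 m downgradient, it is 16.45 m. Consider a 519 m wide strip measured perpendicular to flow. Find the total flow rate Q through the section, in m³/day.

Flow is parallel to layering, so each bed carries its own Darcy discharge and the transmissivities add.
Σ(K_i·b_i) = 0.251×9.74 + 0.000514×13.6 = 2.452 m²/day.
Hydraulic gradient i = (16.60 − 16.45) / 299 = 0.15 / 299 = 0.0005017.
Q = Σ(K_i·b_i) · W · i = 2.452 × 519 × 0.0005017 = 0.6384 m³/day.

0.638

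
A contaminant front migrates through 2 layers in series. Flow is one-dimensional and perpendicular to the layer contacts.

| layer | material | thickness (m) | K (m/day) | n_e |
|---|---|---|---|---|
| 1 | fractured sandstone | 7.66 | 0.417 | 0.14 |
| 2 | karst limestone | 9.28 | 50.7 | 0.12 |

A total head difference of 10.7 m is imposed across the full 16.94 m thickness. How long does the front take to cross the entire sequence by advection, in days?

With flow normal to the layers, continuity requires the same specific discharge q through every layer.
Σ(b_i/K_i) = 7.66/0.417 + 9.28/50.7 = 18.55 d.
q = Δh / Σ(b_i/K_i) = 10.7 / 18.55 = 0.5767 m/day.
In each layer the seepage velocity is v_i = q/n_i, so the layer transit time is t_i = b_i·n_i / q:
  layer 1 (fractured sandstone): t_1 = 7.66 × 0.14 / 0.5767 = 1.859 d
  layer 2 (karst limestone): t_2 = 9.28 × 0.12 / 0.5767 = 1.931 d
Total t = Σ t_i = 3.790 days.

3.79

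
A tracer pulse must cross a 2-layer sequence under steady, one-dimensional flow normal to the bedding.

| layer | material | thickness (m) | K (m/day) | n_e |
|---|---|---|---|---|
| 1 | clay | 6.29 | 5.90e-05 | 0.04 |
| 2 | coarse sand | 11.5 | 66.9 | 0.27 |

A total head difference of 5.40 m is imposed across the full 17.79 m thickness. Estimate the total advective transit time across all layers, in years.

With flow normal to the layers, continuity requires the same specific discharge q through every layer.
Σ(b_i/K_i) = 6.29/5.90e-05 + 11.5/66.9 = 1.066e+05 d.
q = Δh / Σ(b_i/K_i) = 5.40 / 1.066e+05 = 5.065e-05 m/day.
In each layer the seepage velocity is v_i = q/n_i, so the layer transit time is t_i = b_i·n_i / q:
  layer 1 (clay): t_1 = 6.29 × 0.04 / 5.065e-05 = 4967 d
  layer 2 (coarse sand): t_2 = 11.5 × 0.27 / 5.065e-05 = 61301 d
Total t = Σ t_i = 66268 days = 181.4 years.

181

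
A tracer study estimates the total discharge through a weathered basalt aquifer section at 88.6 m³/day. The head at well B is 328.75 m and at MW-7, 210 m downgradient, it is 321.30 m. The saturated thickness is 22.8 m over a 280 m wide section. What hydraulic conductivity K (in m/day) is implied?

0.391

Cross-sectional area A = 280 × 22.8 = 6384 m².
Hydraulic gradient i = (328.75 − 321.30) / 210 = 7.45 / 210 = 0.03548.
From Q = K·A·i, K = Q / (A·i) = 88.6 / (6384 × 0.03548) = 0.3912 m/day.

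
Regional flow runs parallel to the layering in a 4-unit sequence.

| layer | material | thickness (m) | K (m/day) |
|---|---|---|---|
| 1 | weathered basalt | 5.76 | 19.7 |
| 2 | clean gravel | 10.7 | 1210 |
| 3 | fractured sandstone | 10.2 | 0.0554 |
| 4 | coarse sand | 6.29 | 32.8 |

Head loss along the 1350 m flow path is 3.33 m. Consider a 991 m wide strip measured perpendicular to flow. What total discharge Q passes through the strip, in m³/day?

Flow is parallel to layering, so each bed carries its own Darcy discharge and the transmissivities add.
Σ(K_i·b_i) = 19.7×5.76 + 1210×10.7 + 0.0554×10.2 + 32.8×6.29 = 13267 m²/day.
Hydraulic gradient i = Δh / L = 3.33 / 1350 = 0.002467.
Q = Σ(K_i·b_i) · W · i = 13267 × 991 × 0.002467 = 32432 m³/day.

32400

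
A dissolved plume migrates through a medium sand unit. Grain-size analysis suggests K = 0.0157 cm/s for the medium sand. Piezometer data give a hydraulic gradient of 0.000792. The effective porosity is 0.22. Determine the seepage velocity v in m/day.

0.0488

Convert K: 0.0157 cm/s × 864 = 13.56 m/day.
Hydraulic gradient i = 0.000792.
Darcy flux q = K · i = 13.56 × 0.0007920 = 0.01074 m/day.
Seepage velocity v = q / n_e = 0.01074 / 0.22 = 0.04883 m/day.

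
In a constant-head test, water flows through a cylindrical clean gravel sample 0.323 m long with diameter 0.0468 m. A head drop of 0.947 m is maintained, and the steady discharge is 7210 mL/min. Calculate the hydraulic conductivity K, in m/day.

2060

Cross-sectional area A = π·(d/2)² = π × (0.0468/2)² = 0.001720 m².
Convert discharge: 7210 mL/min = 0.0001202 m³/s.
Darcy's law rearranged: K = Q·L / (A·Δh) = 0.0001202 × 0.323 / (0.001720 × 0.947) = 0.02383 m/s = 2059 m/day.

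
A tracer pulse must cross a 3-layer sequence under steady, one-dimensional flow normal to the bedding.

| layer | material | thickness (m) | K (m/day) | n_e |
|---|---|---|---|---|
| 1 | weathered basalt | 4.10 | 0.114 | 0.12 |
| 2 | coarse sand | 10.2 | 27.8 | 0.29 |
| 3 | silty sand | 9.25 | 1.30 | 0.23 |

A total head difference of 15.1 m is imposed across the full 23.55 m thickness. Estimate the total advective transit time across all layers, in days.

With flow normal to the layers, continuity requires the same specific discharge q through every layer.
Σ(b_i/K_i) = 4.10/0.114 + 10.2/27.8 + 9.25/1.30 = 43.45 d.
q = Δh / Σ(b_i/K_i) = 15.1 / 43.45 = 0.3475 m/day.
In each layer the seepage velocity is v_i = q/n_i, so the layer transit time is t_i = b_i·n_i / q:
  layer 1 (weathered basalt): t_1 = 4.10 × 0.12 / 0.3475 = 1.416 d
  layer 2 (coarse sand): t_2 = 10.2 × 0.29 / 0.3475 = 8.511 d
  layer 3 (silty sand): t_3 = 9.25 × 0.23 / 0.3475 = 6.121 d
Total t = Σ t_i = 16.05 days.

16.0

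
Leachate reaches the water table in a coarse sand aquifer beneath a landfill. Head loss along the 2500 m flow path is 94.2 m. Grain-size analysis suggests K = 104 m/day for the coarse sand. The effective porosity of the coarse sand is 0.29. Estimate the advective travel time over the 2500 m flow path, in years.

0.507

Hydraulic gradient i = Δh / L = 94.2 / 2500 = 0.03768.
Darcy flux q = K · i = 104.0 × 0.03768 = 3.919 m/day.
Seepage velocity v = q / n_e = 3.919 / 0.29 = 13.51 m/day.
Travel time t = L / v = 2500 / 13.51 = 185.0 days = 0.5065 years.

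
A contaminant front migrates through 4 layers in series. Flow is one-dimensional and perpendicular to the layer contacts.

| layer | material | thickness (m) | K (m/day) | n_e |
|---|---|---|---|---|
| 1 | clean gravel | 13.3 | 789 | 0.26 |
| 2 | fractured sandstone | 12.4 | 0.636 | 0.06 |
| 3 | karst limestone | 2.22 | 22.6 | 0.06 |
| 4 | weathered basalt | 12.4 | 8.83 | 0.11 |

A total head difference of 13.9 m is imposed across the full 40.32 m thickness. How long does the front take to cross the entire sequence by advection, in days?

With flow normal to the layers, continuity requires the same specific discharge q through every layer.
Σ(b_i/K_i) = 13.3/789 + 12.4/0.636 + 2.22/22.6 + 12.4/8.83 = 21.02 d.
q = Δh / Σ(b_i/K_i) = 13.9 / 21.02 = 0.6614 m/day.
In each layer the seepage velocity is v_i = q/n_i, so the layer transit time is t_i = b_i·n_i / q:
  layer 1 (clean gravel): t_1 = 13.3 × 0.26 / 0.6614 = 5.228 d
  layer 2 (fractured sandstone): t_2 = 12.4 × 0.06 / 0.6614 = 1.125 d
  layer 3 (karst limestone): t_3 = 2.22 × 0.06 / 0.6614 = 0.2014 d
  layer 4 (weathered basalt): t_4 = 12.4 × 0.11 / 0.6614 = 2.062 d
Total t = Σ t_i = 8.617 days.

8.62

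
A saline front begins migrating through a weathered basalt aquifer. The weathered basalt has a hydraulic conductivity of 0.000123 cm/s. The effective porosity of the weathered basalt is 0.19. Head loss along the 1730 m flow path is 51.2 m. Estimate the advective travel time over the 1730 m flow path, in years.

286

Convert K: 0.000123 cm/s × 864 = 0.1063 m/day.
Hydraulic gradient i = Δh / L = 51.2 / 1730 = 0.02960.
Darcy flux q = K · i = 0.1063 × 0.02960 = 0.003145 m/day.
Seepage velocity v = q / n_e = 0.003145 / 0.19 = 0.01655 m/day.
Travel time t = L / v = 1730 / 0.01655 = 1.045e+05 days = 286.1 years.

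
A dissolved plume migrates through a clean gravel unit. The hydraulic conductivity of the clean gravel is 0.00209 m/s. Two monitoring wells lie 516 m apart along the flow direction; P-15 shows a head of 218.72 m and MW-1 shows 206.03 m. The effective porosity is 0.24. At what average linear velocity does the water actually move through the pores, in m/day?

18.5

Convert K: 0.00209 m/s × 86400 = 180.6 m/day.
Hydraulic gradient i = (218.72 − 206.03) / 516 = 12.69 / 516 = 0.02459.
Darcy flux q = K · i = 180.6 × 0.02459 = 4.441 m/day.
Seepage velocity v = q / n_e = 4.441 / 0.24 = 18.50 m/day.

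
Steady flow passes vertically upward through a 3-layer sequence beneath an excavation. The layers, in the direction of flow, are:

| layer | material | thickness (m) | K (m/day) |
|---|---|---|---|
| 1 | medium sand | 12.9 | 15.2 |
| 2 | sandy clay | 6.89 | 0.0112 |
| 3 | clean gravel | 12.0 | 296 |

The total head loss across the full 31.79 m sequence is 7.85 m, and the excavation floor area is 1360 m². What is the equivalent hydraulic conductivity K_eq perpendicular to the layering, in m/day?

0.0516

Flow is perpendicular to layering, so the layers act in series and the equivalent K is the thickness-weighted harmonic mean.
Total thickness L = 12.9 + 6.89 + 12.0 = 31.79 m.
Σ(b_i/K_i) = 12.9/15.2 + 6.89/0.0112 + 12.0/296 = 616.1 d.
K_eq = L / Σ(b_i/K_i) = 31.79 / 616.1 = 0.05160 m/day.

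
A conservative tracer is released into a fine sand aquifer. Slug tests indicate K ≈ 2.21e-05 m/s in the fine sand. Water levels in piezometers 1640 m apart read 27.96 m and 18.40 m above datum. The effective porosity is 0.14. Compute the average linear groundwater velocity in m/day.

0.0795

Convert K: 2.21e-05 m/s × 86400 = 1.909 m/day.
Hydraulic gradient i = (27.96 − 18.40) / 1640 = 9.56 / 1640 = 0.005829.
Darcy flux q = K · i = 1.909 × 0.005829 = 0.01113 m/day.
Seepage velocity v = q / n_e = 0.01113 / 0.14 = 0.07950 m/day.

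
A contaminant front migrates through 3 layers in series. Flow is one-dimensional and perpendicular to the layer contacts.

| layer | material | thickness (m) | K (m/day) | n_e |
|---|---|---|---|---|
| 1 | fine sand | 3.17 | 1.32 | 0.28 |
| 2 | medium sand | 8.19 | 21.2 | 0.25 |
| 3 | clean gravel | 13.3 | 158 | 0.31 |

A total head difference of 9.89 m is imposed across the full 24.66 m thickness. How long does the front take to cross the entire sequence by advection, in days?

2.05

With flow normal to the layers, continuity requires the same specific discharge q through every layer.
Σ(b_i/K_i) = 3.17/1.32 + 8.19/21.2 + 13.3/158 = 2.872 d.
q = Δh / Σ(b_i/K_i) = 9.89 / 2.872 = 3.444 m/day.
In each layer the seepage velocity is v_i = q/n_i, so the layer transit time is t_i = b_i·n_i / q:
  layer 1 (fine sand): t_1 = 3.17 × 0.28 / 3.444 = 0.2578 d
  layer 2 (medium sand): t_2 = 8.19 × 0.25 / 3.444 = 0.5946 d
  layer 3 (clean gravel): t_3 = 13.3 × 0.31 / 3.444 = 1.197 d
Total t = Σ t_i = 2.050 days.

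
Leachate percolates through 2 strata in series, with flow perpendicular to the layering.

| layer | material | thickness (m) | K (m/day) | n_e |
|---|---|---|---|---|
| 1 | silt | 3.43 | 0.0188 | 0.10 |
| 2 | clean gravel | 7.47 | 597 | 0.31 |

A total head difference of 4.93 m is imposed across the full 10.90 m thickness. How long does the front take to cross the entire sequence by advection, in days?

With flow normal to the layers, continuity requires the same specific discharge q through every layer.
Σ(b_i/K_i) = 3.43/0.0188 + 7.47/597 = 182.5 d.
q = Δh / Σ(b_i/K_i) = 4.93 / 182.5 = 0.02702 m/day.
In each layer the seepage velocity is v_i = q/n_i, so the layer transit time is t_i = b_i·n_i / q:
  layer 1 (silt): t_1 = 3.43 × 0.10 / 0.02702 = 12.69 d
  layer 2 (clean gravel): t_2 = 7.47 × 0.31 / 0.02702 = 85.70 d
Total t = Σ t_i = 98.40 days.

98.4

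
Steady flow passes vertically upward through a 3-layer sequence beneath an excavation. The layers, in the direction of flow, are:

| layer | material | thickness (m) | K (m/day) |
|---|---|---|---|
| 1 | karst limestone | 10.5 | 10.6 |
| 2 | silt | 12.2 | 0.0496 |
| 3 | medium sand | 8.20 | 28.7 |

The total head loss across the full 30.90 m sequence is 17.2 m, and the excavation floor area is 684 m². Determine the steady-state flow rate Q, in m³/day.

47.6

Flow is perpendicular to layering, so the layers act in series and the equivalent K is the thickness-weighted harmonic mean.
Total thickness L = 10.5 + 12.2 + 8.20 = 30.90 m.
Σ(b_i/K_i) = 10.5/10.6 + 12.2/0.0496 + 8.20/28.7 = 247.2 d.
K_eq = L / Σ(b_i/K_i) = 30.90 / 247.2 = 0.1250 m/day.
Q = K_eq · A · (Δh/L) = 0.1250 × 684 × (17.2/30.90) = 47.58 m³/day.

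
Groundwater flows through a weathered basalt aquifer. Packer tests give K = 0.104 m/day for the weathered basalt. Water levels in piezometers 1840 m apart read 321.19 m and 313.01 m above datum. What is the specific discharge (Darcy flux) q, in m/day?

0.000462

Hydraulic gradient i = (321.19 − 313.01) / 1840 = 8.18 / 1840 = 0.004446.
Specific discharge q = K · i = 0.1040 × 0.004446 = 0.0004623 m/day.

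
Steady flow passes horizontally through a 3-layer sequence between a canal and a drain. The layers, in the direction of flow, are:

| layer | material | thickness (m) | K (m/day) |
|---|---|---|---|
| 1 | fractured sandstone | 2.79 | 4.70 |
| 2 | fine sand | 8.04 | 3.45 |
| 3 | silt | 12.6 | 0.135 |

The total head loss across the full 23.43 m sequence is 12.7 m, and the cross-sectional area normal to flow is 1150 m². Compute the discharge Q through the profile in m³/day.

Flow is perpendicular to layering, so the layers act in series and the equivalent K is the thickness-weighted harmonic mean.
Total thickness L = 2.79 + 8.04 + 12.6 = 23.43 m.
Σ(b_i/K_i) = 2.79/4.70 + 8.04/3.45 + 12.6/0.135 = 96.26 d.
K_eq = L / Σ(b_i/K_i) = 23.43 / 96.26 = 0.2434 m/day.
Q = K_eq · A · (Δh/L) = 0.2434 × 1150 × (12.7/23.43) = 151.7 m³/day.

152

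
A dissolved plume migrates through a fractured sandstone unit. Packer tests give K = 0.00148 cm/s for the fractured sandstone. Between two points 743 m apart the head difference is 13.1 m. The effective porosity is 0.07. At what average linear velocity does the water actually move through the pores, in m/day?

0.322

Convert K: 0.00148 cm/s × 864 = 1.279 m/day.
Hydraulic gradient i = Δh / L = 13.1 / 743 = 0.01763.
Darcy flux q = K · i = 1.279 × 0.01763 = 0.02255 m/day.
Seepage velocity v = q / n_e = 0.02255 / 0.07 = 0.3221 m/day.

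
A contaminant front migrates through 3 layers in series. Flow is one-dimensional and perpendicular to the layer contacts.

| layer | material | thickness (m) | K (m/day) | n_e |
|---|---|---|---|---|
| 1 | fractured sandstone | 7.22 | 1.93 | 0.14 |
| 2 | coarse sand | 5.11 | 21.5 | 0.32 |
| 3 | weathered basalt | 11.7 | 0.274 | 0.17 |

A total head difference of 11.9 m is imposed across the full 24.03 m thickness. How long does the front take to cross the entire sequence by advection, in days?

With flow normal to the layers, continuity requires the same specific discharge q through every layer.
Σ(b_i/K_i) = 7.22/1.93 + 5.11/21.5 + 11.7/0.274 = 46.68 d.
q = Δh / Σ(b_i/K_i) = 11.9 / 46.68 = 0.2549 m/day.
In each layer the seepage velocity is v_i = q/n_i, so the layer transit time is t_i = b_i·n_i / q:
  layer 1 (fractured sandstone): t_1 = 7.22 × 0.14 / 0.2549 = 3.965 d
  layer 2 (coarse sand): t_2 = 5.11 × 0.32 / 0.2549 = 6.414 d
  layer 3 (weathered basalt): t_3 = 11.7 × 0.17 / 0.2549 = 7.802 d
Total t = Σ t_i = 18.18 days.

18.2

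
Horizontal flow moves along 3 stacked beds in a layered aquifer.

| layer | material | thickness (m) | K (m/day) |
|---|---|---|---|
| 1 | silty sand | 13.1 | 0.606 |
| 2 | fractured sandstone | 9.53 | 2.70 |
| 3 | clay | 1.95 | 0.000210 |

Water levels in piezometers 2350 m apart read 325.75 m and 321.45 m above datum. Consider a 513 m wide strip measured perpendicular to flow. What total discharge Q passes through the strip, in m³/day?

31.6

Flow is parallel to layering, so each bed carries its own Darcy discharge and the transmissivities add.
Σ(K_i·b_i) = 0.606×13.1 + 2.70×9.53 + 0.000210×1.95 = 33.67 m²/day.
Hydraulic gradient i = (325.75 − 321.45) / 2350 = 4.3 / 2350 = 0.001830.
Q = Σ(K_i·b_i) · W · i = 33.67 × 513 × 0.001830 = 31.61 m³/day.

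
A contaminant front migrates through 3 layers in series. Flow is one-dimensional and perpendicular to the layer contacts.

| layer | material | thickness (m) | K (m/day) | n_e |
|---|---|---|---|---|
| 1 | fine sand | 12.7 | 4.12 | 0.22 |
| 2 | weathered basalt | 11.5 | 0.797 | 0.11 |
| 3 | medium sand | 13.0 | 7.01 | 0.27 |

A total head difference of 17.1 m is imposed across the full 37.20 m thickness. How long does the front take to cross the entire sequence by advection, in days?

8.57

With flow normal to the layers, continuity requires the same specific discharge q through every layer.
Σ(b_i/K_i) = 12.7/4.12 + 11.5/0.797 + 13.0/7.01 = 19.37 d.
q = Δh / Σ(b_i/K_i) = 17.1 / 19.37 = 0.8830 m/day.
In each layer the seepage velocity is v_i = q/n_i, so the layer transit time is t_i = b_i·n_i / q:
  layer 1 (fine sand): t_1 = 12.7 × 0.22 / 0.8830 = 3.164 d
  layer 2 (weathered basalt): t_2 = 11.5 × 0.11 / 0.8830 = 1.433 d
  layer 3 (medium sand): t_3 = 13.0 × 0.27 / 0.8830 = 3.975 d
Total t = Σ t_i = 8.572 days.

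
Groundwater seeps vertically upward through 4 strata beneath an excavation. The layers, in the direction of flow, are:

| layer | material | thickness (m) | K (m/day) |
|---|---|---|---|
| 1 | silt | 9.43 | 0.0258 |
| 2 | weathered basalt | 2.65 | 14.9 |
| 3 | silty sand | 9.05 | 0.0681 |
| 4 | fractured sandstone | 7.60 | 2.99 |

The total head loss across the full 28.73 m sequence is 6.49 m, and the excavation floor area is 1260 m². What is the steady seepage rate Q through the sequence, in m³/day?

16.3

Flow is perpendicular to layering, so the layers act in series and the equivalent K is the thickness-weighted harmonic mean.
Total thickness L = 9.43 + 2.65 + 9.05 + 7.60 = 28.73 m.
Σ(b_i/K_i) = 9.43/0.0258 + 2.65/14.9 + 9.05/0.0681 + 7.60/2.99 = 501.1 d.
K_eq = L / Σ(b_i/K_i) = 28.73 / 501.1 = 0.05733 m/day.
Q = K_eq · A · (Δh/L) = 0.05733 × 1260 × (6.49/28.73) = 16.32 m³/day.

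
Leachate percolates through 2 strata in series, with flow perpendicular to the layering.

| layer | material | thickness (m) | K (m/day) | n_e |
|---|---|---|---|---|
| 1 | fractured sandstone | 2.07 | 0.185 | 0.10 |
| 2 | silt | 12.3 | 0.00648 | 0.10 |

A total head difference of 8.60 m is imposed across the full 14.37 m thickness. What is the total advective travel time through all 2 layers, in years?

With flow normal to the layers, continuity requires the same specific discharge q through every layer.
Σ(b_i/K_i) = 2.07/0.185 + 12.3/0.00648 = 1909 d.
q = Δh / Σ(b_i/K_i) = 8.60 / 1909 = 0.004504 m/day.
In each layer the seepage velocity is v_i = q/n_i, so the layer transit time is t_i = b_i·n_i / q:
  layer 1 (fractured sandstone): t_1 = 2.07 × 0.10 / 0.004504 = 45.96 d
  layer 2 (silt): t_2 = 12.3 × 0.10 / 0.004504 = 273.1 d
Total t = Σ t_i = 319.0 days = 0.8735 years.

0.873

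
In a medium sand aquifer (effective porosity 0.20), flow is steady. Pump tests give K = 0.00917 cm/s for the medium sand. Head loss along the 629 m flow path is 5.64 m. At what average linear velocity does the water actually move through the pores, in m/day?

Convert K: 0.00917 cm/s × 864 = 7.923 m/day.
Hydraulic gradient i = Δh / L = 5.64 / 629 = 0.008967.
Darcy flux q = K · i = 7.923 × 0.008967 = 0.07104 m/day.
Seepage velocity v = q / n_e = 0.07104 / 0.20 = 0.3552 m/day.

0.355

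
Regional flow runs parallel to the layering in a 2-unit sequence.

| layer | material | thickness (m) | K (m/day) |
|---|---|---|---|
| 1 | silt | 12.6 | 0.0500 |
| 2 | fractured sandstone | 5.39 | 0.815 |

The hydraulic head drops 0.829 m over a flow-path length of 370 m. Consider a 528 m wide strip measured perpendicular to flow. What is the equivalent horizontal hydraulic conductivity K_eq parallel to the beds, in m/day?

0.279

Flow is parallel to layering, so each bed carries its own Darcy discharge and the transmissivities add.
Σ(K_i·b_i) = 0.0500×12.6 + 0.815×5.39 = 5.023 m²/day.
Total thickness b = 17.99 m, so K_eq = Σ(K_i·b_i)/b = 0.2792 m/day.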